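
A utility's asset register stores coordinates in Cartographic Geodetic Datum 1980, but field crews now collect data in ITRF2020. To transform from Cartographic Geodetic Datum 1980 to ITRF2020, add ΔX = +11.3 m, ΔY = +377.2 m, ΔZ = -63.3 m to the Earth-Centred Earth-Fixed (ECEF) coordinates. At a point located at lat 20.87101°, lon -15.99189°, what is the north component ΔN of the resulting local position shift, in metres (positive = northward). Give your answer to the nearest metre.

At φ = 20.87101°, λ = -15.99189°: sin φ = 0.356265, cos φ = 0.934385, sin λ = -0.275501, cos λ = 0.961301.
ΔN = −sin φ cos λ·ΔX − sin φ sin λ·ΔY + cos φ·ΔZ = −(0.356265)(0.961301)(11.3) − (0.356265)(-0.275501)(377.2) + (0.934385)(-63.3) = -25.99 m.

ΔN = -26 m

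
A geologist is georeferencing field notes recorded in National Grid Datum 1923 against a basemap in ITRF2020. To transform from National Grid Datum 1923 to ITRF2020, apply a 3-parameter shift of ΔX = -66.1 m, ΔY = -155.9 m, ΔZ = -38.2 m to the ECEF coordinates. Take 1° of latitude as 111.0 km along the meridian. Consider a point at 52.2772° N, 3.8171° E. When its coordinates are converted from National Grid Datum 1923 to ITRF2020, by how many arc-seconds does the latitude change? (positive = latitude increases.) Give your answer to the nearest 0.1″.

sin φ = 0.790980, cos φ = 0.611842, sin λ = 0.066572, cos λ = 0.997782.
North component: ΔN = −sin φ cos λ·ΔX − sin φ sin λ·ΔY + cos φ·ΔZ = −(0.790980)(0.997782)(-66.1) − (0.790980)(0.066572)(-155.9) + (0.611842)(-38.2) = 37.00 m.
1° of latitude spans 111000 m, so Δφ = 37.00 / 111000 × 3600 = 1.200″.

Δφ = 1.2″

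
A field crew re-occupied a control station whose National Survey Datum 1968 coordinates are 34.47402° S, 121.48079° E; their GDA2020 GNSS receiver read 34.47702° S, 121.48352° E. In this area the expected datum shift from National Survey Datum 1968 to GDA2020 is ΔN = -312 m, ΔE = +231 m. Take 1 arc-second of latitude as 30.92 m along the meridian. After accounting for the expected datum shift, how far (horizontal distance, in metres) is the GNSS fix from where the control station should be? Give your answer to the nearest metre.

29 m

Observed coordinate differences: Δφ = -0.00300°, Δλ = +0.00273°.
Converting to metres (1° lat = 111312 m, cos φ = 0.824383): observed ΔN = -333.9 m, observed ΔE = 250.5 m.
Subtracting the expected shift leaves a residual of -333.9 − (-312) = -21.9 m north and 250.5 − (231) = 19.5 m east.
Residual distance = √((-21.9)² + 19.5²) = 29.4 m.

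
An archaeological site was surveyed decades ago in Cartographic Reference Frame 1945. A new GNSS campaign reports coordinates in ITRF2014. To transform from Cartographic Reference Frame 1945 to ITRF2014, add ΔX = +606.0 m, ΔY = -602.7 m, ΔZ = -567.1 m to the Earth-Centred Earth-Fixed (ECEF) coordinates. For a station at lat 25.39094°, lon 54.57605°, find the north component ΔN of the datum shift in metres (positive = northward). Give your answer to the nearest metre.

At φ = 25.39094°, λ = 54.57605°: sin φ = 0.428792, cos φ = 0.903403, sin λ = 0.814886, cos λ = 0.579622.
ΔN = −sin φ cos λ·ΔX − sin φ sin λ·ΔY + cos φ·ΔZ = −(0.428792)(0.579622)(606.0) − (0.428792)(0.814886)(-602.7) + (0.903403)(-567.1) = -452.34 m.

ΔN = -452 m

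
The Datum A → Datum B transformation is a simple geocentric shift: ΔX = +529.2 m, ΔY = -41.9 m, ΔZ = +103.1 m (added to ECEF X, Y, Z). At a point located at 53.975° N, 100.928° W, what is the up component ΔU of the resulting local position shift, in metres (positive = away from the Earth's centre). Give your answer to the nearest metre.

The local up (radial) axis is (cos φ cos λ, cos φ sin λ, sin φ), giving ΔU = -59.004 + 24.196 + 83.383 = 48.58 m.

ΔU = 49 m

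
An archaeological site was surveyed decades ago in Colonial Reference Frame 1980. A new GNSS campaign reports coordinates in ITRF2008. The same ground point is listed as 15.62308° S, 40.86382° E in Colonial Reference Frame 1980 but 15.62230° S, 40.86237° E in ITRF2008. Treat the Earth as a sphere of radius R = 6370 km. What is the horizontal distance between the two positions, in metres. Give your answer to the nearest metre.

178 m

Δφ = -15.62230° − -15.62308° = +0.00078°; Δλ = 40.86237° − 40.86382° = -0.00145°.
1° along a meridian = πR/180 = 111177 m.
ΔN = Δφ × 111177 = 86.7 m; ΔE = Δλ × 111177 × cos(-15.62308°) = -0.00145 × 111177 × 0.963054 = -155.3 m.
Distance = √(ΔE² + ΔN²) = √((-155.3)² + 86.7²) = 177.8 m.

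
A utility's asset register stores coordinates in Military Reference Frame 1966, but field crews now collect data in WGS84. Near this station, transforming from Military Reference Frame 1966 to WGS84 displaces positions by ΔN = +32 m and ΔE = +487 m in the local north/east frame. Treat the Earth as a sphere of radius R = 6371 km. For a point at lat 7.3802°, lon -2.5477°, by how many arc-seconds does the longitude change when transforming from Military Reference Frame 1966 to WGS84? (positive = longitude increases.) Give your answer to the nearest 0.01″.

At latitude 7.3802°, cos φ = 0.991716.
One radian of longitude at latitude φ spans R cos φ, so Δλ = ΔE / (R cos φ) = 487.0 / (6371000 × 0.991716) = 7.7079e-05 rad = 15.899″.

Δλ = 15.90″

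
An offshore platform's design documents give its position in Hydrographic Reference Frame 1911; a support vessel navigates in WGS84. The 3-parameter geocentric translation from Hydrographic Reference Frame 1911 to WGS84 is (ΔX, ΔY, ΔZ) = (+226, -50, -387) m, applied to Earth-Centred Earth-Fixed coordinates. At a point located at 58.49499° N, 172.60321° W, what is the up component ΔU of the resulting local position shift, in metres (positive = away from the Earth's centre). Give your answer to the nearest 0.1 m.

ΔU = -443.7 m

The local up (radial) axis is (cos φ cos λ, cos φ sin λ, sin φ), giving ΔU = -117.119 + 3.364 − 329.954 = -443.71 m.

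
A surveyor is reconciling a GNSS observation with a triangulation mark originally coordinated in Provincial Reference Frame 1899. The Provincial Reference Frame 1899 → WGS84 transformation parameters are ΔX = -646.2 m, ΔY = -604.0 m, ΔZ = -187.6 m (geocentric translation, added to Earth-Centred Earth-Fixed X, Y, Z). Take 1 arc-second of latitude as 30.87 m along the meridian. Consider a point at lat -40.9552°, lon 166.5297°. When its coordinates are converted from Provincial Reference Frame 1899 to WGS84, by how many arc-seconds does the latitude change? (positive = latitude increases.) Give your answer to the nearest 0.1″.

sin φ = -0.655469, cos φ = 0.755222, sin λ = 0.232941, cos λ = -0.972491.
North component: ΔN = −sin φ cos λ·ΔX − sin φ sin λ·ΔY + cos φ·ΔZ = −(-0.655469)(-0.972491)(-646.2) − (-0.655469)(0.232941)(-604.0) + (0.755222)(-187.6) = 178.01 m.
1° of latitude spans 3600 × 30.87 = 111132 m, so Δφ = 178.01 / 111132 × 3600 = 5.766″.

Δφ = 5.8″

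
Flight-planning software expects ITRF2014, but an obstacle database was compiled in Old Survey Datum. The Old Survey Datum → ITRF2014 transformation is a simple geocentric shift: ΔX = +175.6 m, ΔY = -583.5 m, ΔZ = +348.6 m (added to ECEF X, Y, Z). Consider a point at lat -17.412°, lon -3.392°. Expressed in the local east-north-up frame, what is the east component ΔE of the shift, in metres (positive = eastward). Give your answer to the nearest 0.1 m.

The local east axis at (φ, λ) is (−sin λ, cos λ, 0), so ΔE = −sin(-3.392°)·175.6 + cos(-3.392°)·(-583.5) = -572.09 m.

ΔE = -572.1 m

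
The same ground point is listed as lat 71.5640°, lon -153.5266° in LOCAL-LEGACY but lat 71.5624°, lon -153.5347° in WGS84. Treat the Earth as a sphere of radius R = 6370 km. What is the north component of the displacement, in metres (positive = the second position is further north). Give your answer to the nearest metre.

Δφ = 71.5624° − 71.5640° = -0.0016°; Δλ = -153.5347° − -153.5266° = -0.0081°.
1° along a meridian = πR/180 = 111177 m.
ΔN = Δφ × 111177 = -177.9 m; ΔE = Δλ × 111177 × cos(71.5640°) = -0.0081 × 111177 × 0.316245 = -284.8 m.

ΔN = -178 m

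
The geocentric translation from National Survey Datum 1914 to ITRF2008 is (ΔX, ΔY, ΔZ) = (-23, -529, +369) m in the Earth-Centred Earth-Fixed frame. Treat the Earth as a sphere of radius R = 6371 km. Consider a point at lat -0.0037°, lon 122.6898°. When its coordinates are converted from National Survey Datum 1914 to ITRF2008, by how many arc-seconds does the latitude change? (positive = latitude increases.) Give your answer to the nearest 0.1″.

Δφ = 11.9″

sin φ = -0.000065, cos φ = 1.000000, sin λ = 0.841607, cos λ = -0.540091.
North component: ΔN = −sin φ cos λ·ΔX − sin φ sin λ·ΔY + cos φ·ΔZ = −(-0.000065)(-0.540091)(-23) − (-0.000065)(0.841607)(-529) + (1.000000)(369) = 368.97 m.
1° of latitude spans πR/180 = 111195 m, so Δφ = 368.97 / 111195 × 3600 = 11.946″.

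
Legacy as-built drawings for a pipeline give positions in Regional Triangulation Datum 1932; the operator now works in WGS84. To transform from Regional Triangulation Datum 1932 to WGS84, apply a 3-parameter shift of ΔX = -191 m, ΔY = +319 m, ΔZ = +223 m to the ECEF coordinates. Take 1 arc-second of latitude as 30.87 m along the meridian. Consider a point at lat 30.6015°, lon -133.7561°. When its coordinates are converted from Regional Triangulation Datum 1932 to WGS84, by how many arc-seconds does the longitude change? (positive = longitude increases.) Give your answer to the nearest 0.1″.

sin φ = 0.509064, cos φ = 0.860729, sin λ = -0.722290, cos λ = -0.691590.
East component: ΔE = −sin λ·ΔX + cos λ·ΔY = −(-0.722290)(-191) + (-0.691590)(319) = -358.57 m.
1° of latitude spans 3600 × 30.87 = 111132 m; at latitude φ, 1° of longitude spans that × cos φ = 95654.5 m, so Δλ = -358.57 / 95654.5 × 3600 = -13.495″.

Δλ = -13.5″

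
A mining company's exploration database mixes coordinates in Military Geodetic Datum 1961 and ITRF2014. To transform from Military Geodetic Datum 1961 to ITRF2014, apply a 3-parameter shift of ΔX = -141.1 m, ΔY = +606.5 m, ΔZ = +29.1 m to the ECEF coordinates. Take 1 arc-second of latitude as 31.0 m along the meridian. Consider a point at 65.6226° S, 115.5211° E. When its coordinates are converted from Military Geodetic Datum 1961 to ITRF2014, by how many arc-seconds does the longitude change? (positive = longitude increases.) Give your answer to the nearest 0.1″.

Δλ = -10.5″

sin φ = -0.910847, cos φ = 0.412745, sin λ = 0.902427, cos λ = -0.430843.
East component: ΔE = −sin λ·ΔX + cos λ·ΔY = −(0.902427)(-141.1) + (-0.430843)(606.5) = -133.97 m.
1° of latitude spans 3600 × 31.00 = 111600 m; at latitude φ, 1° of longitude spans that × cos φ = 46062.4 m, so Δλ = -133.97 / 46062.4 × 3600 = -10.471″.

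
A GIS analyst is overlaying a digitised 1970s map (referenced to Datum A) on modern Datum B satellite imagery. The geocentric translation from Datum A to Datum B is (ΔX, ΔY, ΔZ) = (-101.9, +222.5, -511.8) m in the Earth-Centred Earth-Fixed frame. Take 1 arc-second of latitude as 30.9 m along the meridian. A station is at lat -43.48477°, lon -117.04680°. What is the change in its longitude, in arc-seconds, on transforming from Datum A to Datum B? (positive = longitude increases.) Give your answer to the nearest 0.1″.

sin φ = -0.688162, cos φ = 0.725557, sin λ = -0.890635, cos λ = -0.454718.
East component: ΔE = −sin λ·ΔX + cos λ·ΔY = −(-0.890635)(-101.9) + (-0.454718)(222.5) = -191.93 m.
1° of latitude spans 3600 × 30.90 = 111240 m; at latitude φ, 1° of longitude spans that × cos φ = 80711.0 m, so Δλ = -191.93 / 80711.0 × 3600 = -8.561″.

Δλ = -8.6″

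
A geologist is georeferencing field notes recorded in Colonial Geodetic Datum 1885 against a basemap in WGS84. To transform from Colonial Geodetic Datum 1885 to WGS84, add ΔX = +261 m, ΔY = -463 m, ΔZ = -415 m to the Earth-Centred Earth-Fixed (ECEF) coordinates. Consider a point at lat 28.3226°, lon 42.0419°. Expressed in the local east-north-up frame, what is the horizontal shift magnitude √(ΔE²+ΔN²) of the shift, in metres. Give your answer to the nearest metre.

The local east axis at (φ, λ) is (−sin λ, cos λ, 0), so ΔE = −sin(42.0419°)·261 + cos(42.0419°)·(-463) = -518.63 m.
The local north axis is (−sin φ cos λ, −sin φ sin λ, cos φ), giving ΔN = -91.961 + 147.103 − 365.320 = -310.18 m.
Horizontal magnitude = √(ΔE² + ΔN²) = √((-518.63)² + (-310.18)²) = 604.31 m.

604 m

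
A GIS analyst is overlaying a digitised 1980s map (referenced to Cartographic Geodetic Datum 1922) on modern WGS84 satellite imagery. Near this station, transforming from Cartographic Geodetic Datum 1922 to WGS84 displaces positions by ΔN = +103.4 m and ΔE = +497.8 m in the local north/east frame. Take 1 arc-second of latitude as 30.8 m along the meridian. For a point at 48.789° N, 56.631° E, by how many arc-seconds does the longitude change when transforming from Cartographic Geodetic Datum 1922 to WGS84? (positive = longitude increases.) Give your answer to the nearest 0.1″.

Δλ = 24.5″

At latitude 48.789°, cos φ = 0.658834.
1″ of longitude at this latitude = 30.80 × cos φ = 20.2921 m, so Δλ = 497.8 / 20.2921 = 24.532″.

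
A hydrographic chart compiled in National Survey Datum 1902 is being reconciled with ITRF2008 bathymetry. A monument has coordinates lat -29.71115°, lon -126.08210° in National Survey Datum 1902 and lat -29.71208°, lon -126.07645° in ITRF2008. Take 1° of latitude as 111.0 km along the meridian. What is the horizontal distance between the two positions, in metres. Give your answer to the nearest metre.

554 m

Δφ = -29.71208° − -29.71115° = -0.00093°; Δλ = -126.07645° − -126.08210° = +0.00565°.
ΔN = Δφ × 111000 = -103.2 m; ΔE = Δλ × 111000 × cos(-29.71115°) = +0.00565 × 111000 × 0.868535 = 544.7 m.
Distance = √(ΔE² + ΔN²) = √(544.7² + (-103.2)²) = 554.4 m.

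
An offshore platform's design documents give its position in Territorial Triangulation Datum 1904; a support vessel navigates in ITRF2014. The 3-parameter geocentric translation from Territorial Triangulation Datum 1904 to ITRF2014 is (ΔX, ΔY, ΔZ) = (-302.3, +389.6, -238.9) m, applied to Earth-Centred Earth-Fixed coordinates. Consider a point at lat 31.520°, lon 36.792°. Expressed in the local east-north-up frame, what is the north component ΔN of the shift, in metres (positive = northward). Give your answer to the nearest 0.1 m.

ΔN = -199.1 m

The local north axis is (−sin φ cos λ, −sin φ sin λ, cos φ), giving ΔN = 126.562 − 121.987 − 203.652 = -199.08 m.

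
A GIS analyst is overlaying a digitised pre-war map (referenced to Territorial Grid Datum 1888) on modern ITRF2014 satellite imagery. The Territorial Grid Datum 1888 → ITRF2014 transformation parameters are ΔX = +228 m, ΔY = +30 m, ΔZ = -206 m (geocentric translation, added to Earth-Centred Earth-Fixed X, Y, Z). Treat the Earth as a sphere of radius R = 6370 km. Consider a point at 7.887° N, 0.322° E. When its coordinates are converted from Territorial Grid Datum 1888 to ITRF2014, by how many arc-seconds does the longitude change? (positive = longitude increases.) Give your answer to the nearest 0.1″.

Δλ = 0.9″

sin φ = 0.137220, cos φ = 0.990541, sin λ = 0.005620, cos λ = 0.999984.
East component: ΔE = −sin λ·ΔX + cos λ·ΔY = −(0.005620)(228) + (0.999984)(30) = 28.72 m.
1° of latitude spans πR/180 = 111177 m; at latitude φ, 1° of longitude spans that × cos φ = 110125.8 m, so Δλ = 28.72 / 110125.8 × 3600 = 0.939″.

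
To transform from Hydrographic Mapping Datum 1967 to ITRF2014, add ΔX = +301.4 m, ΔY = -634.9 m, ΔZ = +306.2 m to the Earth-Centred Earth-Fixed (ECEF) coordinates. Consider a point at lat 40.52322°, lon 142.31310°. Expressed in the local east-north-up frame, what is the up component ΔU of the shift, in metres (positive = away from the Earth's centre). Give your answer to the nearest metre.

The local up (radial) axis is (cos φ cos λ, cos φ sin λ, sin φ), giving ΔU = -181.307 − 295.045 + 198.955 = -277.40 m.

ΔU = -277 m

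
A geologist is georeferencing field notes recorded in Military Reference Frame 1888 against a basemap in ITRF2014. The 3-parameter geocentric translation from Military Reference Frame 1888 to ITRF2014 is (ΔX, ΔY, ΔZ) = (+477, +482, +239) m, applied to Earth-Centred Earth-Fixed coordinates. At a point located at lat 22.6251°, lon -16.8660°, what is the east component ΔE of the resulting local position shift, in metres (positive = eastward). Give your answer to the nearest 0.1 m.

The local east axis at (φ, λ) is (−sin λ, cos λ, 0), so ΔE = −sin(-16.8660°)·477 + cos(-16.8660°)·482 = 599.66 m.

ΔE = 599.7 m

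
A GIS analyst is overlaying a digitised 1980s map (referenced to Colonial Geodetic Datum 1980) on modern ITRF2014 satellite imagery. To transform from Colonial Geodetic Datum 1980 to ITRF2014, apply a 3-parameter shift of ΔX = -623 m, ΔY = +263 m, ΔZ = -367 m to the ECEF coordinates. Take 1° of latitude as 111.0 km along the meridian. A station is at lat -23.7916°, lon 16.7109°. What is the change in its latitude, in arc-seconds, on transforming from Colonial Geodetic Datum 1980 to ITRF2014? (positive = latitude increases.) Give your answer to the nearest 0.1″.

sin φ = -0.403411, cos φ = 0.915019, sin λ = 0.287543, cos λ = 0.957768.
North component: ΔN = −sin φ cos λ·ΔX − sin φ sin λ·ΔY + cos φ·ΔZ = −(-0.403411)(0.957768)(-623) − (-0.403411)(0.287543)(263) + (0.915019)(-367) = -546.02 m.
1° of latitude spans 111000 m, so Δφ = -546.02 / 111000 × 3600 = -17.709″.

Δφ = -17.7″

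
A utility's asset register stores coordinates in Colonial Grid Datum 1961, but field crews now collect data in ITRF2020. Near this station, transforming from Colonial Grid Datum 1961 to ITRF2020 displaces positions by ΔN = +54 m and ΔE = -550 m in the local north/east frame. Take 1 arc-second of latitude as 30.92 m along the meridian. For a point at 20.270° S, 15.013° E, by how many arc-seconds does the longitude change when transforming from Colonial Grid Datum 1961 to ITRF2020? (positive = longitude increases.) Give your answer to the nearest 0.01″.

At latitude -20.270°, cos φ = 0.938070.
1″ of longitude at this latitude = 30.92 × cos φ = 29.0051 m, so Δλ = -550.0 / 29.0051 = -18.962″.

Δλ = -18.96″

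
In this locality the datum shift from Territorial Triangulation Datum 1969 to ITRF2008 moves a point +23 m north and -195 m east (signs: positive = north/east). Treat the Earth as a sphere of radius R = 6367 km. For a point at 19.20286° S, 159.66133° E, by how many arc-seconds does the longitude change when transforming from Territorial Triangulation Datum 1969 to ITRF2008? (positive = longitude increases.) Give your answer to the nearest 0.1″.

Δλ = -6.7″

At latitude -19.20286°, cos φ = 0.944360.
One radian of longitude at latitude φ spans R cos φ, so Δλ = ΔE / (R cos φ) = -195.0 / (6367000 × 0.944360) = -3.2431e-05 rad = -6.689″.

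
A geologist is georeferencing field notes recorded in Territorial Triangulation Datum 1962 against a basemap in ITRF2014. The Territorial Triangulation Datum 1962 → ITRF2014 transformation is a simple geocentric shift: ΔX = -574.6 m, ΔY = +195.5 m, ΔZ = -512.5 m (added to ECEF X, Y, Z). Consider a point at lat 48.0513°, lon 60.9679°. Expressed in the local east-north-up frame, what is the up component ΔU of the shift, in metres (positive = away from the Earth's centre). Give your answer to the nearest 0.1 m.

ΔU = -453.3 m

At φ = 48.0513°, λ = 60.9679°: sin φ = 0.743744, cos φ = 0.668465, sin λ = 0.874348, cos λ = 0.485300.
ΔU = cos φ cos λ·ΔX + cos φ sin λ·ΔY + sin φ·ΔZ = (0.668465)(0.485300)(-574.6) + (0.668465)(0.874348)(195.5) + (0.743744)(-512.5) = -453.31 m.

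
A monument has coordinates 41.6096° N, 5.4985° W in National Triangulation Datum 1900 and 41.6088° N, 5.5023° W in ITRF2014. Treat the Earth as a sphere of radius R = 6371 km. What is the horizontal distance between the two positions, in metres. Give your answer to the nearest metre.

328 m

Δφ = 41.6088° − 41.6096° = -0.0008°; Δλ = -5.5023° − -5.4985° = -0.0038°.
1° along a meridian = πR/180 = 111195 m.
ΔN = Δφ × 111195 = -89.0 m; ΔE = Δλ × 111195 × cos(41.6096°) = -0.0038 × 111195 × 0.747687 = -315.9 m.
Distance = √(ΔE² + ΔN²) = √((-315.9)² + (-89.0)²) = 328.2 m.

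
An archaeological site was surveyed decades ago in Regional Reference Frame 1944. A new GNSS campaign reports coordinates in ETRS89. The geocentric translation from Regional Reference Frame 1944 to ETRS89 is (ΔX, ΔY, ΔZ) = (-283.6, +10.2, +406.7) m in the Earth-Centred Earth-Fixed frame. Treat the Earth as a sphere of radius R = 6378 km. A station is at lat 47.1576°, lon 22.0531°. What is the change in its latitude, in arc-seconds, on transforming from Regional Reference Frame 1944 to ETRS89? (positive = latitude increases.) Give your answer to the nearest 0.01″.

Δφ = 15.09″

sin φ = 0.733227, cos φ = 0.679984, sin λ = 0.375466, cos λ = 0.926836.
North component: ΔN = −sin φ cos λ·ΔX − sin φ sin λ·ΔY + cos φ·ΔZ = −(0.733227)(0.926836)(-283.6) − (0.733227)(0.375466)(10.2) + (0.679984)(406.7) = 466.47 m.
1° of latitude spans πR/180 = 111317 m, so Δφ = 466.47 / 111317 × 3600 = 15.086″.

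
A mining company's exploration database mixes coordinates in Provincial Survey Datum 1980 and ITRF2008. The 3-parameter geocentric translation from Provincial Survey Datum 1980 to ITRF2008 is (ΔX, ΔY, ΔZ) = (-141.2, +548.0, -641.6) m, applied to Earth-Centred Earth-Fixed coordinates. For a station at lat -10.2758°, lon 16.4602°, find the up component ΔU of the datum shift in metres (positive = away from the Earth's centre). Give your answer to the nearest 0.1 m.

ΔU = 134.0 m

The local up (radial) axis is (cos φ cos λ, cos φ sin λ, sin φ), giving ΔU = -133.241 + 152.785 + 114.453 = 134.00 m.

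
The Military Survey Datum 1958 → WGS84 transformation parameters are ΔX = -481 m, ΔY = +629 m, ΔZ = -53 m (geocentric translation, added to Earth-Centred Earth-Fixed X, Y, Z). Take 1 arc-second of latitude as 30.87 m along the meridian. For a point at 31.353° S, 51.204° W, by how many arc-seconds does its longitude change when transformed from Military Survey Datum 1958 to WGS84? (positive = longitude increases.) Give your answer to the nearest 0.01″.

Δλ = 0.73″

sin φ = -0.520309, cos φ = 0.853978, sin λ = -0.779382, cos λ = 0.626549.
East component: ΔE = −sin λ·ΔX + cos λ·ΔY = −(-0.779382)(-481) + (0.626549)(629) = 19.22 m.
1° of latitude spans 3600 × 30.87 = 111132 m; at latitude φ, 1° of longitude spans that × cos φ = 94904.3 m, so Δλ = 19.22 / 94904.3 × 3600 = 0.729″.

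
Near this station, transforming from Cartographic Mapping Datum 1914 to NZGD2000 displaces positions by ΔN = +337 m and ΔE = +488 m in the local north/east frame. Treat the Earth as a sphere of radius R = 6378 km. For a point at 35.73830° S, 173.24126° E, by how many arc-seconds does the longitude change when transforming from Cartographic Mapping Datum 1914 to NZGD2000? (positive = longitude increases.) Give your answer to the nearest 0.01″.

At latitude -35.73830°, cos φ = 0.811693.
One radian of longitude at latitude φ spans R cos φ, so Δλ = ΔE / (R cos φ) = 488.0 / (6378000 × 0.811693) = 9.4263e-05 rad = 19.443″.

Δλ = 19.44″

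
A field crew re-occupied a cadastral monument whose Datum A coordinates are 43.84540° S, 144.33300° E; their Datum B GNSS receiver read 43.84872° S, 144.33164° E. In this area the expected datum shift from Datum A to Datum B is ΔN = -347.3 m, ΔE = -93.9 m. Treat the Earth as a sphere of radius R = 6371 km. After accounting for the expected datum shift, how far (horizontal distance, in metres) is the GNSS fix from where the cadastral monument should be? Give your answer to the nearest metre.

27 m

Observed coordinate differences: Δφ = -0.00332°, Δλ = -0.00136°.
Converting to metres (1° lat = 111195 m, cos φ = 0.721212): observed ΔN = -369.2 m, observed ΔE = -109.1 m.
Subtracting the expected shift leaves a residual of -369.2 − (-347.3) = -21.9 m north and -109.1 − (-93.9) = -15.2 m east.
Residual distance = √((-21.9)² + (-15.2)²) = 26.6 m.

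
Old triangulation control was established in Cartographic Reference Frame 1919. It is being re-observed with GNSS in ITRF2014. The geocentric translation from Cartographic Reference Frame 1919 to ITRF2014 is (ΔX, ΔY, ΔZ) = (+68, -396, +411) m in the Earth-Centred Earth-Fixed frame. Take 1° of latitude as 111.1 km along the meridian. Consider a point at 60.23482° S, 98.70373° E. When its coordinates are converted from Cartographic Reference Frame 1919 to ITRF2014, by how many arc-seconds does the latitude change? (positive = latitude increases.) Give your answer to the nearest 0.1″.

sin φ = -0.868067, cos φ = 0.496447, sin λ = 0.988484, cos λ = -0.151325.
North component: ΔN = −sin φ cos λ·ΔX − sin φ sin λ·ΔY + cos φ·ΔZ = −(-0.868067)(-0.151325)(68) − (-0.868067)(0.988484)(-396) + (0.496447)(411) = -144.69 m.
1° of latitude spans 111100 m, so Δφ = -144.69 / 111100 × 3600 = -4.688″.

Δφ = -4.7″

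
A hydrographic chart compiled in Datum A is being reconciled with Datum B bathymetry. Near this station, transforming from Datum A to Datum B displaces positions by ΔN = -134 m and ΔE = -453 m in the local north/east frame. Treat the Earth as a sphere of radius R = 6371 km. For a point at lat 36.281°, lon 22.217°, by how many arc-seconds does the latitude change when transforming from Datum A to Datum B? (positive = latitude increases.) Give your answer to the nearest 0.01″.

Δφ = -4.34″

On a sphere of radius R, 1 rad of latitude = R, so Δφ = ΔN / R = -134.0 / 6371000 = -2.1033e-05 rad = -4.338″.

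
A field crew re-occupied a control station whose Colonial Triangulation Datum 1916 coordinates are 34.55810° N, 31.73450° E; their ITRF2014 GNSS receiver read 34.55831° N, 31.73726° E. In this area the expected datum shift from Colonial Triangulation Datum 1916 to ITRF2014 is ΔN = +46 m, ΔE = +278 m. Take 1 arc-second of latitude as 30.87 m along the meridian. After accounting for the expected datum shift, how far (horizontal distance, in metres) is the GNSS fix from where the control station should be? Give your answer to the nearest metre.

34 m

Observed coordinate differences: Δφ = +0.00021°, Δλ = +0.00276°.
Converting to metres (1° lat = 111132 m, cos φ = 0.823551): observed ΔN = 23.3 m, observed ΔE = 252.6 m.
Subtracting the expected shift leaves a residual of 23.3 − (46) = -22.7 m north and 252.6 − (278) = -25.4 m east.
Residual distance = √((-22.7)² + (-25.4)²) = 34.0 m.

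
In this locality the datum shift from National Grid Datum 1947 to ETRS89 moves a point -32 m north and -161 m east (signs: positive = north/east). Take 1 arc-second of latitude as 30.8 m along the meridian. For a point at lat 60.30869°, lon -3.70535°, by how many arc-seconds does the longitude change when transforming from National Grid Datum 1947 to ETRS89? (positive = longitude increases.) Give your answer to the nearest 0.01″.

Δλ = -10.55″

At latitude 60.30869°, cos φ = 0.495327.
1″ of longitude at this latitude = 30.80 × cos φ = 15.2561 m, so Δλ = -161.0 / 15.2561 = -10.553″.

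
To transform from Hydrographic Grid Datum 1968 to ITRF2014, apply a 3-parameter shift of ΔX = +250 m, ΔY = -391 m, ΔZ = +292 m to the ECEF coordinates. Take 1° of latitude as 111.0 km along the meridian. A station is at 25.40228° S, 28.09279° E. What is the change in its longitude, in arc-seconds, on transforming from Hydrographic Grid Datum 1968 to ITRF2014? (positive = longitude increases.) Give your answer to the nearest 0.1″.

Δλ = -16.6″

sin φ = -0.428971, cos φ = 0.903318, sin λ = 0.470901, cos λ = 0.882186.
East component: ΔE = −sin λ·ΔX + cos λ·ΔY = −(0.470901)(250) + (0.882186)(-391) = -462.66 m.
1° of latitude spans 111000 m; at latitude φ, 1° of longitude spans that × cos φ = 100268.3 m, so Δλ = -462.66 / 100268.3 × 3600 = -16.611″.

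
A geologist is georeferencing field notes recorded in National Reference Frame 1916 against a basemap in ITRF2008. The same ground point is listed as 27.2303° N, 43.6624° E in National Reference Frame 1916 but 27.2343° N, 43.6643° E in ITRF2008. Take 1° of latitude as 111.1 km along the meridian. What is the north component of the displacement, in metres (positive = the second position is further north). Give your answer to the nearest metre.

Δφ = 27.2343° − 27.2303° = +0.0040°; Δλ = 43.6643° − 43.6624° = +0.0019°.
ΔN = Δφ × 111100 = 444.4 m; ΔE = Δλ × 111100 × cos(27.2303°) = +0.0019 × 111100 × 0.889175 = 187.7 m.

ΔN = 444 m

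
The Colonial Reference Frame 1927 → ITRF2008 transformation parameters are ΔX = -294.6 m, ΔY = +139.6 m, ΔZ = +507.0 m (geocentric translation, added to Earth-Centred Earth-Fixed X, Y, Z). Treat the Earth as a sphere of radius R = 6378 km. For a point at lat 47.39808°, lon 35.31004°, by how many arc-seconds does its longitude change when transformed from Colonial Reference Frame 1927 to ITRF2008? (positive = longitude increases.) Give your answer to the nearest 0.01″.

sin φ = 0.736074, cos φ = 0.676901, sin λ = 0.578001, cos λ = 0.816036.
East component: ΔE = −sin λ·ΔX + cos λ·ΔY = −(0.578001)(-294.6) + (0.816036)(139.6) = 284.20 m.
1° of latitude spans πR/180 = 111317 m; at latitude φ, 1° of longitude spans that × cos φ = 75350.6 m, so Δλ = 284.20 / 75350.6 × 3600 = 13.578″.

Δλ = 13.58″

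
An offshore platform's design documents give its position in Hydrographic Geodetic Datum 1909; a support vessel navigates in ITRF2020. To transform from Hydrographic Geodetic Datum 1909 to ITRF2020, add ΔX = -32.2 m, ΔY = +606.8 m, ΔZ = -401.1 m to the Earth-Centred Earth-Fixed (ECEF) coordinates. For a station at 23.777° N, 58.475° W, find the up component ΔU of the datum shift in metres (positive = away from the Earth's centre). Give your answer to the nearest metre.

ΔU = -650 m

The local up (radial) axis is (cos φ cos λ, cos φ sin λ, sin φ), giving ΔU = -15.407 − 473.341 − 161.715 = -650.46 m.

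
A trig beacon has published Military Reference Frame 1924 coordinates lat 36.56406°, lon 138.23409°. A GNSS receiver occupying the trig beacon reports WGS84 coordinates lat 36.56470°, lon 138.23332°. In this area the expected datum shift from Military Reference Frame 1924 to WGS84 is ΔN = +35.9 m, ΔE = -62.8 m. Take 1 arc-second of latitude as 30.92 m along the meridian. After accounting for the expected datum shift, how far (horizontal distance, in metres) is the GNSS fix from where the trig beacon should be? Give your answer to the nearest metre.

Observed coordinate differences: Δφ = +0.00064°, Δλ = -0.00077°.
Converting to metres (1° lat = 111312 m, cos φ = 0.803191): observed ΔN = 71.2 m, observed ΔE = -68.8 m.
Subtracting the expected shift leaves a residual of 71.2 − (35.9) = 35.3 m north and -68.8 − (-62.8) = -6.0 m east.
Residual distance = √(35.3² + (-6.0)²) = 35.9 m.

36 m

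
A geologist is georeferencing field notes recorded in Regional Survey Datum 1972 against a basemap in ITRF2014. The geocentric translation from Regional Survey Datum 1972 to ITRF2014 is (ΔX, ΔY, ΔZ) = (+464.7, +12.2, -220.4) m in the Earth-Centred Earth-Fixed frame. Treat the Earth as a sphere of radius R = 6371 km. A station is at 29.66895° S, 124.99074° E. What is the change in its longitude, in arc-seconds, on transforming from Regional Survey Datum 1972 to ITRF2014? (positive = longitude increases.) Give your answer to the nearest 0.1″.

Δλ = -14.4″

sin φ = -0.494988, cos φ = 0.868900, sin λ = 0.819245, cos λ = -0.573444.
East component: ΔE = −sin λ·ΔX + cos λ·ΔY = −(0.819245)(464.7) + (-0.573444)(12.2) = -387.70 m.
1° of latitude spans πR/180 = 111195 m; at latitude φ, 1° of longitude spans that × cos φ = 96617.3 m, so Δλ = -387.70 / 96617.3 × 3600 = -14.446″.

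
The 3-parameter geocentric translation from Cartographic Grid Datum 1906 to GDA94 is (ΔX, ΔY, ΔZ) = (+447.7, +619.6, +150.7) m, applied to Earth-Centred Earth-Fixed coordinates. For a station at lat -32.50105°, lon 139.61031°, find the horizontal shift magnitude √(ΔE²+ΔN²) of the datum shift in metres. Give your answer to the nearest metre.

779 m

The local east axis at (φ, λ) is (−sin λ, cos λ, 0), so ΔE = −sin(139.61031°)·447.7 + cos(139.61031°)·619.6 = -762.02 m.
The local north axis is (−sin φ cos λ, −sin φ sin λ, cos φ), giving ΔN = -183.221 + 215.727 + 127.098 = 159.60 m.
Horizontal magnitude = √(ΔE² + ΔN²) = √((-762.02)² + 159.60²) = 778.56 m.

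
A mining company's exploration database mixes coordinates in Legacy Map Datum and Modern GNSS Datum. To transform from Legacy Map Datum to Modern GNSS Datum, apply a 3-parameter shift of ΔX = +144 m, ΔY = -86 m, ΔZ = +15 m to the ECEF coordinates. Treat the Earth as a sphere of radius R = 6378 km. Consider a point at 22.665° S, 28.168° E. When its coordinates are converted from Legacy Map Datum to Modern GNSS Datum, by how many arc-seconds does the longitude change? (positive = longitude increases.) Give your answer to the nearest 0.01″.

Δλ = -5.04″

sin φ = -0.385342, cos φ = 0.922774, sin λ = 0.472058, cos λ = 0.881567.
East component: ΔE = −sin λ·ΔX + cos λ·ΔY = −(0.472058)(144) + (0.881567)(-86) = -143.79 m.
1° of latitude spans πR/180 = 111317 m; at latitude φ, 1° of longitude spans that × cos φ = 102720.5 m, so Δλ = -143.79 / 102720.5 × 3600 = -5.039″.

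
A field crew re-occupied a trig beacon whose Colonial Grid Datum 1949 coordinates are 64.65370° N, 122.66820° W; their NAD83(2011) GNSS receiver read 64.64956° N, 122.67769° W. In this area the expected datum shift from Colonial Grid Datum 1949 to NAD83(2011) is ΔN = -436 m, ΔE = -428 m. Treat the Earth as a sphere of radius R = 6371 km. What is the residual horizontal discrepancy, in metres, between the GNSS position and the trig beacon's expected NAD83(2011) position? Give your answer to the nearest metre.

34 m

Observed coordinate differences: Δφ = -0.00414°, Δλ = -0.00949°.
Converting to metres (1° lat = 111195 m, cos φ = 0.428088): observed ΔN = -460.3 m, observed ΔE = -451.7 m.
Subtracting the expected shift leaves a residual of -460.3 − (-436) = -24.3 m north and -451.7 − (-428) = -23.7 m east.
Residual distance = √((-24.3)² + (-23.7)²) = 34.0 m.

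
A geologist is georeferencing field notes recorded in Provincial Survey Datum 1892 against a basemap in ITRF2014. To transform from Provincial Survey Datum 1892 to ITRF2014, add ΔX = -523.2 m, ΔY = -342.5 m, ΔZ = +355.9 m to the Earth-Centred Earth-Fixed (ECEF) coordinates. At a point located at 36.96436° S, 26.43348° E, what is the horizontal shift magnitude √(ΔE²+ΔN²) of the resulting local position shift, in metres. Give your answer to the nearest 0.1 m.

At φ = -36.96436°, λ = 26.43348°: sin φ = -0.601318, cos φ = 0.799010, sin λ = 0.445159, cos λ = 0.895452.
ΔE = −sin λ·ΔX + cos λ·ΔY = −(0.445159)·(-523.2) + (0.895452)·(-342.5) = -73.79 m.
ΔN = −sin φ cos λ·ΔX − sin φ sin λ·ΔY + cos φ·ΔZ = −(-0.601318)(0.895452)(-523.2) − (-0.601318)(0.445159)(-342.5) + (0.799010)(355.9) = -89.03 m.
Horizontal magnitude = √(ΔE² + ΔN²) = √((-73.79)² + (-89.03)²) = 115.63 m.

115.6 m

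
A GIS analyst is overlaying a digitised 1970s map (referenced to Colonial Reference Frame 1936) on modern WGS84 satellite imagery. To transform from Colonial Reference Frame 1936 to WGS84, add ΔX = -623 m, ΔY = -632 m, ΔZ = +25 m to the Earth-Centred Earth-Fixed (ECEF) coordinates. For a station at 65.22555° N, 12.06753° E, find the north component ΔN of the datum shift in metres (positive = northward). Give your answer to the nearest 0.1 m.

The local north axis is (−sin φ cos λ, −sin φ sin λ, cos φ), giving ΔN = 553.162 + 119.968 + 10.476 = 683.61 m.

ΔN = 683.6 m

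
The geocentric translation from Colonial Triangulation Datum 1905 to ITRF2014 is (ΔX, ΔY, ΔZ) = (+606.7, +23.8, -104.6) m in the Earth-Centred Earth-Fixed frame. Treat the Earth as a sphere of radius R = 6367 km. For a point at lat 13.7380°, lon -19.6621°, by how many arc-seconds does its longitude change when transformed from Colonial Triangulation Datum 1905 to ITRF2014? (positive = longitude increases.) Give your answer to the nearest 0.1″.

Δλ = 7.6″

sin φ = 0.237482, cos φ = 0.971392, sin λ = -0.336472, cos λ = 0.941693.
East component: ΔE = −sin λ·ΔX + cos λ·ΔY = −(-0.336472)(606.7) + (0.941693)(23.8) = 226.55 m.
1° of latitude spans πR/180 = 111125 m; at latitude φ, 1° of longitude spans that × cos φ = 107946.0 m, so Δλ = 226.55 / 107946.0 × 3600 = 7.555″.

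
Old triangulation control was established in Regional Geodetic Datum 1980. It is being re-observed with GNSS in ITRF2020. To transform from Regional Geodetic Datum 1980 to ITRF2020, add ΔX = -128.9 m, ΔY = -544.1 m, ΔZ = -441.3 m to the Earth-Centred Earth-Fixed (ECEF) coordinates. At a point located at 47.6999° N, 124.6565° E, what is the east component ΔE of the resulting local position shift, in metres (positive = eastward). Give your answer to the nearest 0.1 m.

ΔE = 415.4 m

At φ = 47.6999°, λ = 124.6565°: sin φ = 0.739630, cos φ = 0.673014, sin λ = 0.822576, cos λ = -0.568655.
ΔE = −sin λ·ΔX + cos λ·ΔY = −(0.822576)·(-128.9) + (-0.568655)·(-544.1) = 415.44 m.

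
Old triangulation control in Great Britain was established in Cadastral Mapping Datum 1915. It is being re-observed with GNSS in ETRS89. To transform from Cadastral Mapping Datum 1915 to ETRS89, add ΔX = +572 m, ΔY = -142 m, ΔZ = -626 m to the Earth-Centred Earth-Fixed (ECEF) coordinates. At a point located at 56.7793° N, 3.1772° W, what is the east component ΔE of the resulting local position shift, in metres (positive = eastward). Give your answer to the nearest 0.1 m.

ΔE = -110.1 m

At φ = 56.7793°, λ = -3.1772°: sin φ = 0.836566, cos φ = 0.547865, sin λ = -0.055424, cos λ = 0.998463.
ΔE = −sin λ·ΔX + cos λ·ΔY = −(-0.055424)·(572) + (0.998463)·(-142) = -110.08 m.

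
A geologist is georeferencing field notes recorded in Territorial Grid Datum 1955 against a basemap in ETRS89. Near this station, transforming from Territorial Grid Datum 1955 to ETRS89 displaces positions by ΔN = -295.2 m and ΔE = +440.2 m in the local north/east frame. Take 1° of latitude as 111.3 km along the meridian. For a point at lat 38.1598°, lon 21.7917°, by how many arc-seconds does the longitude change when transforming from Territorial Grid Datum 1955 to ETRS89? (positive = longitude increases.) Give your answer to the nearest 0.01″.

At latitude 38.1598°, cos φ = 0.786291.
1° of longitude at this latitude = 111.3 × cos φ = 87.51 km, so Δλ = 440.2 / 87514.1 = 0.0050300° = 18.108″.

Δλ = 18.11″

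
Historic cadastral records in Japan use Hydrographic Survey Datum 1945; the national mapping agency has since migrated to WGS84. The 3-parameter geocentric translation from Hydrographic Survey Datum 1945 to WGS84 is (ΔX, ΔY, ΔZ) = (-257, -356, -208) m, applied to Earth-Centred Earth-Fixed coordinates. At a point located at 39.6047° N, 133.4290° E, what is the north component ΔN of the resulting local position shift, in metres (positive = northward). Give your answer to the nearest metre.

At φ = 39.6047°, λ = 133.4290°: sin φ = 0.637487, cos φ = 0.770461, sin λ = 0.726227, cos λ = -0.687455.
ΔN = −sin φ cos λ·ΔX − sin φ sin λ·ΔY + cos φ·ΔZ = −(0.637487)(-0.687455)(-257) − (0.637487)(0.726227)(-356) + (0.770461)(-208) = -108.07 m.

ΔN = -108 m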